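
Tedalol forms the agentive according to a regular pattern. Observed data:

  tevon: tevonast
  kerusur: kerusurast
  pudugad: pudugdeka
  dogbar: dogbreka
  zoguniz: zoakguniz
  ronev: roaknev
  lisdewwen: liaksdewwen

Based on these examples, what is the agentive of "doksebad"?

kerusur and dogbar both end in -r yet inflect differently (kerusurast, dogbreka), so the final letter is not what conditions the rule; the last vowel is.
"doksebad" has last vowel 'a'. The stems whose last vowel is 'a' (pudugad → pudugdeka, dogbar → dogbreka) delete the last vowel and add -eka.
The other patterns: stems whose last vowel is 'o' or 'u' add -ast; stems whose last vowel is 'e' or 'i' insert -ak- after the first vowel.
So doksebad → doksebdeka.

doksebdeka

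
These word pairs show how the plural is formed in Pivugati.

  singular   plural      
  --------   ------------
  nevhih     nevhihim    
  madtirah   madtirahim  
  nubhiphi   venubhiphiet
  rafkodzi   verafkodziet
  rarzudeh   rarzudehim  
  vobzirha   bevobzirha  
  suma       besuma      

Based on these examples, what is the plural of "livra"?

belivra

"livra" ends in -a. The stems ending in -a (vobzirha → bevobzirha, suma → besuma) add the prefix be-.
The other patterns: stems ending in -h add -im; stems ending in -i add ve- … -et around the stem.
So livra → belivra.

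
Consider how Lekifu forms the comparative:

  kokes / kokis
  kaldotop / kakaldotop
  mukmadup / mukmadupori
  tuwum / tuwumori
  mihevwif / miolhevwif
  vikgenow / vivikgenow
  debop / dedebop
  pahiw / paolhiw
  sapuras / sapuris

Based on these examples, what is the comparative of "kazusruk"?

"kazusruk" has last vowel 'u'. The stems whose last vowel is 'u' (mukmadup → mukmadupori, tuwum → tuwumori) add -ori.
So kazusruk → kazusrukori.

kazusrukori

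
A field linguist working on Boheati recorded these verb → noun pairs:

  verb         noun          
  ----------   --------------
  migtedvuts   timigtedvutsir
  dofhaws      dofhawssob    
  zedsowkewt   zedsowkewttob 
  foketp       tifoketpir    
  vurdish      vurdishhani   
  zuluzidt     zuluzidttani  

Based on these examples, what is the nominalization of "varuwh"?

varuwhhob

migtedvuts and dofhaws both end in -s yet inflect differently (timigtedvutsir, dofhawssob), so the final letter is not what conditions the rule; the second-to-last letter is.
"varuwh" has second-to-last letter 'w'. The stems whose second-to-last letter is 'w' (dofhaws → dofhawssob, zedsowkewt → zedsowkewttob) double the final consonant and add -ob.
So varuwh → varuwhhob.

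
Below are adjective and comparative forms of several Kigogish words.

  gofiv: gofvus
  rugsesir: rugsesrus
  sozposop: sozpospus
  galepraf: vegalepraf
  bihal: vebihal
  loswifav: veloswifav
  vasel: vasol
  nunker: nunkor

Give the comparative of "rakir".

rakrus

gofiv and loswifav both end in -v yet inflect differently (gofvus, veloswifav), so the final letter is not what conditions the rule; the last vowel is.
"rakir" has last vowel 'i'. The stems whose last vowel is 'i' (gofiv → gofvus, rugsesir → rugsesrus) delete the last vowel and add -us.
So rakir → rakrus.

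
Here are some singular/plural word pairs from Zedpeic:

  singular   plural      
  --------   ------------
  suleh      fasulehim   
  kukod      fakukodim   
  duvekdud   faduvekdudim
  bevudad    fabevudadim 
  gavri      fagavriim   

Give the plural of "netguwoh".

fanetguwohim

Every pair shown (suleh → fasulehim, kukod → fakukodim, duvekdud → faduvekdudim, …) follows the same rule: add fa- … -im around the stem.
So netguwoh → fanetguwohim.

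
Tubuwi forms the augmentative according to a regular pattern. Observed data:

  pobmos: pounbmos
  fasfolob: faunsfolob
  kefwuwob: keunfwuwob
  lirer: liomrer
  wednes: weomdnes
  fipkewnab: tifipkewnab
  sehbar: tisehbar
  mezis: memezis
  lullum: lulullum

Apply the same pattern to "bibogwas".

tibibogwas

"bibogwas" has last vowel 'a'. The stems whose last vowel is 'a' (fipkewnab → tifipkewnab, sehbar → tisehbar) add the prefix ti-.
The other patterns: stems whose last vowel is 'o' insert -un- after the first vowel; stems whose last vowel is 'e' insert -om- after the first vowel; stems whose last vowel is 'i' or 'u' repeat the first consonant+vowel as a prefix.
So bibogwas → tibibogwas.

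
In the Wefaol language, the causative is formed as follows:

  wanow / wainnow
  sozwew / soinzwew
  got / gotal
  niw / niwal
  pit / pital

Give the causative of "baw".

bawal

"baw" has 1 vowel. The stems with 1 vowel (got → gotal, niw → niwal, pit → pital) add -al.
So baw → bawal.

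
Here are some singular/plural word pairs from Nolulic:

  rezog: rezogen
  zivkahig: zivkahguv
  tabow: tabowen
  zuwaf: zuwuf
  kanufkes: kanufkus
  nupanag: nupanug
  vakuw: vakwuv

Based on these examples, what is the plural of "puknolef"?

puknoluf

zivkahig and rezog both end in -g yet inflect differently (zivkahguv, rezogen), so the final letter is not what conditions the rule; the last vowel is.
"puknolef" has last vowel 'e'. The one such stem in the data (kanufkes → kanufkus) changes the last vowel to 'u' (as do nupanag, zuwaf), so the same rule applies.
So puknolef → puknoluf.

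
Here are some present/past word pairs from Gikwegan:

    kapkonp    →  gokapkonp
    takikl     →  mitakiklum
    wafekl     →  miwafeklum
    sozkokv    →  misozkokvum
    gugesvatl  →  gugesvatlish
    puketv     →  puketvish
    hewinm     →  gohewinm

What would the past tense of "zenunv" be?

gozenunv

wafekl and gugesvatl both end in -l yet inflect differently (miwafeklum, gugesvatlish), so the final letter is not what conditions the rule; the second-to-last letter is.
"zenunv" has second-to-last letter 'n'. The stems whose second-to-last letter is 'n' (kapkonp → gokapkonp, hewinm → gohewinm) add the prefix go-.
So zenunv → gozenunv.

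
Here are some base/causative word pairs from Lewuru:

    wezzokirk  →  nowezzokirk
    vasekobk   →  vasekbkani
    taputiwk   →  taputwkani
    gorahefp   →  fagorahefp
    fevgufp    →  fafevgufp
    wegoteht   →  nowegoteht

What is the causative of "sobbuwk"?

sobbwkani

"sobbuwk" has second-to-last letter 'w'. The one such stem in the data (taputiwk → taputwkani) deletes the last vowel and adds -ani (as does vasekobk), so the same rule applies.
The other patterns: stems whose second-to-last letter is 'f' add the prefix fa-; stems whose second-to-last letter is 'h' or 'r' add the prefix no-.
So sobbuwk → sobbwkani.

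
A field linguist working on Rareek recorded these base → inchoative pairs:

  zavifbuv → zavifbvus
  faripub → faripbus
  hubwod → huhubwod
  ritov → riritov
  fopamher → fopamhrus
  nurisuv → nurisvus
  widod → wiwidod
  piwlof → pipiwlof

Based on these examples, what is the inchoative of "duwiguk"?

ritov and nurisuv both end in -v yet inflect differently (riritov, nurisvus), so the final letter is not what conditions the rule; the last vowel is.
"duwiguk" has last vowel 'u'. The stems whose last vowel is 'u' (nurisuv → nurisvus, zavifbuv → zavifbvus, faripub → faripbus) delete the last vowel and add -us.
So duwiguk → duwigkus.

duwigkus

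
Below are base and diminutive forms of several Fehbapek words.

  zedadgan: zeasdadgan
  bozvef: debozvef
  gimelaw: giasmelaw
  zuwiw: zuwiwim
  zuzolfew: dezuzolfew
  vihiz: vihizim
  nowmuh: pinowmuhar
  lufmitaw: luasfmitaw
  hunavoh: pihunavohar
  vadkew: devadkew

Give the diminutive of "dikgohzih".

dikgohzihim

gimelaw and zuzolfew both end in -w yet inflect differently (giasmelaw, dezuzolfew), so the final letter is not what conditions the rule; the last vowel is.
"dikgohzih" has last vowel 'i'. The stems whose last vowel is 'i' (zuwiw → zuwiwim, vihiz → vihizim) add -im.
So dikgohzih → dikgohzihim.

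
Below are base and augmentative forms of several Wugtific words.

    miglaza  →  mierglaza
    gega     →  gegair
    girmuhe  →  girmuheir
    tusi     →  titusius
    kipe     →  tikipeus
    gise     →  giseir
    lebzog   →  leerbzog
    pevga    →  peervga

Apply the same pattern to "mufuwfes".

"mufuwfes" begins with m-. The one such stem in the data (miglaza → mierglaza) inserts -er- after the first vowel (as do lebzog, pevga), so the same rule applies.
The other patterns: stems beginning with k- or t- add ti- … -us around the stem; stems beginning with g- add -ir.
So mufuwfes → muerfuwfes.

muerfuwfes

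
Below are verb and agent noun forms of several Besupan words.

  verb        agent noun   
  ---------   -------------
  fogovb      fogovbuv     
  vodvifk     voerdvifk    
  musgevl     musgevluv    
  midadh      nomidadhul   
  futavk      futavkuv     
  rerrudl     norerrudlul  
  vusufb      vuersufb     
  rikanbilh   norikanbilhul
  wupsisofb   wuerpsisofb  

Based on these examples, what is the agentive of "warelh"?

futavk and vodvifk both end in -k yet inflect differently (futavkuv, voerdvifk), so the final letter is not what conditions the rule; the second-to-last letter is.
"warelh" has second-to-last letter 'l'. The one such stem in the data (rikanbilh → norikanbilhul) adds no- … -ul around the stem, so the same rule applies.
So warelh → nowarelhul.

nowarelhul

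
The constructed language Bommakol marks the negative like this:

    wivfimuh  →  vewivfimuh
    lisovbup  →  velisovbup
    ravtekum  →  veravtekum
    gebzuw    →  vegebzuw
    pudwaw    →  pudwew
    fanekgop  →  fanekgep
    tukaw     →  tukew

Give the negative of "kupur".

vekupur

gebzuw and pudwaw both end in -w yet inflect differently (vegebzuw, pudwew), so the final letter is not what conditions the rule; the last vowel is.
"kupur" has last vowel 'u'. The stems whose last vowel is 'u' (wivfimuh → vewivfimuh, lisovbup → velisovbup, ravtekum → veravtekum) add the prefix ve-.
The other pattern: stems whose last vowel is 'a' or 'o' change the last vowel to 'e'.
So kupur → vekupur.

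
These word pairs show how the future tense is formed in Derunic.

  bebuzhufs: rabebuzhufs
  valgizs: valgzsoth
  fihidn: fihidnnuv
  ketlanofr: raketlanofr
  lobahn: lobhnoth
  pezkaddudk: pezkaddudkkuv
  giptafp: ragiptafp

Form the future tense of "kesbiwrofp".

bebuzhufs and valgizs both end in -s yet inflect differently (rabebuzhufs, valgzsoth), so the final letter is not what conditions the rule; the second-to-last letter is.
"kesbiwrofp" has second-to-last letter 'f'. The stems whose second-to-last letter is 'f' (bebuzhufs → rabebuzhufs, giptafp → ragiptafp, ketlanofr → raketlanofr) add the prefix ra-.
So kesbiwrofp → rakesbiwrofp.

rakesbiwrofp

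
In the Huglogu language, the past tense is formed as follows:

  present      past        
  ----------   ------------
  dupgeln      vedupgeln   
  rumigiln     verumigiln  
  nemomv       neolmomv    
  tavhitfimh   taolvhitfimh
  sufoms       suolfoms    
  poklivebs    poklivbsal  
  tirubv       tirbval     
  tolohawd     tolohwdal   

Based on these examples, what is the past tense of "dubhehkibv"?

sufoms and poklivebs both end in -s yet inflect differently (suolfoms, poklivbsal), so the final letter is not what conditions the rule; the second-to-last letter is.
"dubhehkibv" has second-to-last letter 'b'. The stems whose second-to-last letter is 'b' (poklivebs → poklivbsal, tirubv → tirbval) delete the last vowel and add -al.
The other patterns: stems whose second-to-last letter is 'l' add the prefix ve-; stems whose second-to-last letter is 'm' insert -ol- after the first vowel.
So dubhehkibv → dubhehkbval.

dubhehkbval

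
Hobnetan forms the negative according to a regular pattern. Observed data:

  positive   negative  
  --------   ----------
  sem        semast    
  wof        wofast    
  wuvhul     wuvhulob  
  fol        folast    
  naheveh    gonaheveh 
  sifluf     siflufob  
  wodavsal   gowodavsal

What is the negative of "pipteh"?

piptehob

fol and wuvhul both end in -l yet inflect differently (folast, wuvhulob), so the final letter is not what conditions the rule; the number of vowels is.
"pipteh" has 2 vowels. The stems with 2 vowels (wuvhul → wuvhulob, sifluf → siflufob) add -ob.
The other patterns: stems with 1 vowel add -ast; stems with 3 vowels add the prefix go-.
So pipteh → piptehob.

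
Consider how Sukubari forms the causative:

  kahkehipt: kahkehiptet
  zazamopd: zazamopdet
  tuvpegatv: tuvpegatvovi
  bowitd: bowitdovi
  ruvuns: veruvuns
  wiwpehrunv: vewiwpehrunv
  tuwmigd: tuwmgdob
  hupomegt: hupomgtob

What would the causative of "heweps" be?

hewepset

zazamopd and bowitd both end in -d yet inflect differently (zazamopdet, bowitdovi), so the final letter is not what conditions the rule; the second-to-last letter is.
"heweps" has second-to-last letter 'p'. The stems whose second-to-last letter is 'p' (kahkehipt → kahkehiptet, zazamopd → zazamopdet) add -et.
The other patterns: stems whose second-to-last letter is 't' add -ovi; stems whose second-to-last letter is 'n' add the prefix ve-; stems whose second-to-last letter is 'g' delete the last vowel and add -ob.
So heweps → hewepset.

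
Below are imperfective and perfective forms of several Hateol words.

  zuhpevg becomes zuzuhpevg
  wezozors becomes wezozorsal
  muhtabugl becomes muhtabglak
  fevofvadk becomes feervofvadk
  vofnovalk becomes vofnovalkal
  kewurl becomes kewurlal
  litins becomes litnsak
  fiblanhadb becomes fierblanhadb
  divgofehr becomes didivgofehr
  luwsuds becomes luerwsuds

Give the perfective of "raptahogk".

raptahgkak

"raptahogk" has second-to-last letter 'g'. The one such stem in the data (muhtabugl → muhtabglak) deletes the last vowel and adds -ak (as does litins), so the same rule applies.
The other patterns: stems whose second-to-last letter is 'd' insert -er- after the first vowel; stems whose second-to-last letter is 'l' or 'r' add -al; stems whose second-to-last letter is 'h' or 'v' repeat the first consonant+vowel as a prefix.
So raptahogk → raptahgkak.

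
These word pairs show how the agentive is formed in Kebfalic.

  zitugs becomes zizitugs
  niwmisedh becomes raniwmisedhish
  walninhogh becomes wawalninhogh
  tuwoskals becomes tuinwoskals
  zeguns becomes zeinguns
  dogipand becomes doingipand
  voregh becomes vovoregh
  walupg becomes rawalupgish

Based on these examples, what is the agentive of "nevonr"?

neinvonr

zitugs and tuwoskals both end in -s yet inflect differently (zizitugs, tuinwoskals), so the final letter is not what conditions the rule; the second-to-last letter is.
"nevonr" has second-to-last letter 'n'. The stems whose second-to-last letter is 'n' (dogipand → doingipand, zeguns → zeinguns) insert -in- after the first vowel.
So nevonr → neinvonr.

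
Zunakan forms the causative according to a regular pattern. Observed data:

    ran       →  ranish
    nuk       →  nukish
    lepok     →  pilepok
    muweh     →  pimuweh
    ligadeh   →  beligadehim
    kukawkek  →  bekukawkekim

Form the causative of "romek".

nuk and lepok both end in -k yet inflect differently (nukish, pilepok), so the final letter is not what conditions the rule; the number of vowels is.
"romek" has 2 vowels. The stems with 2 vowels (lepok → pilepok, muweh → pimuweh) add the prefix pi-.
The other patterns: stems with 1 vowel add -ish; stems with 3 vowels add be- … -im around the stem.
So romek → piromek.

piromek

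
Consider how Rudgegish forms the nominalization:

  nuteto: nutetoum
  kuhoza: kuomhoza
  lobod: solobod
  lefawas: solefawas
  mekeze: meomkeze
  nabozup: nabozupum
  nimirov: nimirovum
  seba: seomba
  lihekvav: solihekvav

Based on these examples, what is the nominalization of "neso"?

nesoum

"neso" begins with n-. The stems beginning with n- (nabozup → nabozupum, nimirov → nimirovum, nuteto → nutetoum) add -um.
The other patterns: stems beginning with l- add the prefix so-; stems beginning with k-, m- or s- insert -om- after the first vowel.
So neso → nesoum.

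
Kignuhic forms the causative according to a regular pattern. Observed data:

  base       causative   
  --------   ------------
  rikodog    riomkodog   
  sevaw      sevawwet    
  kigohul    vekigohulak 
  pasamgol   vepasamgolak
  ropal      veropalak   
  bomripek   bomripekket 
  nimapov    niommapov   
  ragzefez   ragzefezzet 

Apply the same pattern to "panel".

pasamgol and nimapov both have last vowel 'o' yet inflect differently (vepasamgolak, niommapov), so the last vowel is not what conditions the rule; the final letter is.
"panel" ends in -l. The stems ending in -l (kigohul → vekigohulak, pasamgol → vepasamgolak, ropal → veropalak) add ve- … -ak around the stem.
So panel → vepanelak.

vepanelak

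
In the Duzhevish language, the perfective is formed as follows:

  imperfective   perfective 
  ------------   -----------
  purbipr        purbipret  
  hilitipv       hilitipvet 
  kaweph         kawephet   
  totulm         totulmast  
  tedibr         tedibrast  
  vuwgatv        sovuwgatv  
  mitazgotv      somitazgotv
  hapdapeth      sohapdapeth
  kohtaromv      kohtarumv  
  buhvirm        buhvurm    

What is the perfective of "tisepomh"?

purbipr and tedibr both end in -r yet inflect differently (purbipret, tedibrast), so the final letter is not what conditions the rule; the second-to-last letter is.
"tisepomh" has second-to-last letter 'm'. The one such stem in the data (kohtaromv → kohtarumv) changes the last vowel to 'u' (as does buhvirm), so the same rule applies.
The other patterns: stems whose second-to-last letter is 'p' add -et; stems whose second-to-last letter is 'b' or 'l' add -ast; stems whose second-to-last letter is 't' add the prefix so-.
So tisepomh → tisepumh.

tisepumh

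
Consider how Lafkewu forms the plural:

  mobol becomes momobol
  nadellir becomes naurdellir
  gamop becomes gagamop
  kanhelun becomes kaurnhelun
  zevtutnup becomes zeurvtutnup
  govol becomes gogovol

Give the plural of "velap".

gamop and zevtutnup both end in -p yet inflect differently (gagamop, zeurvtutnup), so the final letter is not what conditions the rule; the number of vowels is.
"velap" has 2 vowels. The stems with 2 vowels (gamop → gagamop, mobol → momobol, govol → gogovol) repeat the first consonant+vowel as a prefix.
The other pattern: stems with 3 vowels insert -ur- after the first vowel.
So velap → vevelap.

vevelap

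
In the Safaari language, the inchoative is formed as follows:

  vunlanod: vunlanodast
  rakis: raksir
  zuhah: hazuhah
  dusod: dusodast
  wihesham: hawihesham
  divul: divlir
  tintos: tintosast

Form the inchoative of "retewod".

tintos and rakis both end in -s yet inflect differently (tintosast, raksir), so the final letter is not what conditions the rule; the last vowel is.
"retewod" has last vowel 'o'. The stems whose last vowel is 'o' (vunlanod → vunlanodast, dusod → dusodast, tintos → tintosast) add -ast.
So retewod → retewodast.

retewodast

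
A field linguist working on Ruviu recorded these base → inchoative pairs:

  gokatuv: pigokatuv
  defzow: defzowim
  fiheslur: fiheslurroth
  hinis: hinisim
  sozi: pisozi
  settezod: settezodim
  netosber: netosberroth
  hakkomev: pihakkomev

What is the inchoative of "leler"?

lelerroth

gokatuv and fiheslur both have last vowel 'u' yet inflect differently (pigokatuv, fiheslurroth), so the last vowel is not what conditions the rule; the final letter is.
"leler" ends in -r. The stems ending in -r (fiheslur → fiheslurroth, netosber → netosberroth) double the final consonant and add -oth.
The other patterns: stems ending in -i or -v add the prefix pi-; stems ending in -d, -s or -w add -im.
So leler → lelerroth.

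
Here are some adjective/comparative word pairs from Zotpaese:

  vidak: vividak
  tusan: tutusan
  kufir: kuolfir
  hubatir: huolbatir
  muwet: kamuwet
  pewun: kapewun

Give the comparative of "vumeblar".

vuvumeblar

tusan and pewun both end in -n yet inflect differently (tutusan, kapewun), so the final letter is not what conditions the rule; the last vowel is.
"vumeblar" has last vowel 'a'. The stems whose last vowel is 'a' (vidak → vividak, tusan → tutusan) repeat the first consonant+vowel as a prefix.
The other patterns: stems whose last vowel is 'i' insert -ol- after the first vowel; stems whose last vowel is 'e' or 'u' add the prefix ka-.
So vumeblar → vuvumeblar.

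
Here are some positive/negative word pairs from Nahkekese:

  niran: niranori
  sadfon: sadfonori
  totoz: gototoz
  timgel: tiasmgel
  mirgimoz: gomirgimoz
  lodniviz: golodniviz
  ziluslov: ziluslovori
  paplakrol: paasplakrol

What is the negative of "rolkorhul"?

totoz and paplakrol both have last vowel 'o' yet inflect differently (gototoz, paasplakrol), so the last vowel is not what conditions the rule; the final letter is.
"rolkorhul" ends in -l. The stems ending in -l (timgel → tiasmgel, paplakrol → paasplakrol) insert -as- after the first vowel.
The other patterns: stems ending in -z add the prefix go-; stems ending in -n or -v add -ori.
So rolkorhul → roaslkorhul.

roaslkorhul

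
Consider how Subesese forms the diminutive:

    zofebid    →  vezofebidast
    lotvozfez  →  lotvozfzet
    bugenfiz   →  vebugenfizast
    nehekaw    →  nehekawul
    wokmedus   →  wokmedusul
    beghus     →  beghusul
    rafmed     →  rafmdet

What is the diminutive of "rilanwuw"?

rilanwuwul

bugenfiz and lotvozfez both end in -z yet inflect differently (vebugenfizast, lotvozfzet), so the final letter is not what conditions the rule; the last vowel is.
"rilanwuw" has last vowel 'u'. The stems whose last vowel is 'u' (beghus → beghusul, wokmedus → wokmedusul) add -ul.
The other patterns: stems whose last vowel is 'i' add ve- … -ast around the stem; stems whose last vowel is 'e' delete the last vowel and add -et.
So rilanwuw → rilanwuwul.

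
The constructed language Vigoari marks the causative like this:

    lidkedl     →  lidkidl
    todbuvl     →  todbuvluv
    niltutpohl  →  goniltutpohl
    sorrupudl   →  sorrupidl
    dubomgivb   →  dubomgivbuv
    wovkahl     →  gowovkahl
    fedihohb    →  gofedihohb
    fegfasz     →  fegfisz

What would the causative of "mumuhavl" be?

mumuhavluv

todbuvl and niltutpohl both end in -l yet inflect differently (todbuvluv, goniltutpohl), so the final letter is not what conditions the rule; the second-to-last letter is.
"mumuhavl" has second-to-last letter 'v'. The stems whose second-to-last letter is 'v' (todbuvl → todbuvluv, dubomgivb → dubomgivbuv) add -uv.
The other patterns: stems whose second-to-last letter is 'h' add the prefix go-; stems whose second-to-last letter is 'd' or 's' change the last vowel to 'i'.
So mumuhavl → mumuhavluv.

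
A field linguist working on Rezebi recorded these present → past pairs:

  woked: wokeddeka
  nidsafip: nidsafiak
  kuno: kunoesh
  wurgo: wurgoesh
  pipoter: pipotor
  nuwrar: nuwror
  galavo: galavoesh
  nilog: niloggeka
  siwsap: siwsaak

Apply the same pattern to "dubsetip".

dubsetiak

siwsap and nuwrar both have last vowel 'a' yet inflect differently (siwsaak, nuwror), so the last vowel is not what conditions the rule; the final letter is.
"dubsetip" ends in -p. The stems ending in -p (siwsap → siwsaak, nidsafip → nidsafiak) drop the final letter and add -ak.
The other patterns: stems ending in -r change the last vowel to 'o'; stems ending in -o add -esh; stems ending in -d or -g double the final consonant and add -eka.
So dubsetip → dubsetiak.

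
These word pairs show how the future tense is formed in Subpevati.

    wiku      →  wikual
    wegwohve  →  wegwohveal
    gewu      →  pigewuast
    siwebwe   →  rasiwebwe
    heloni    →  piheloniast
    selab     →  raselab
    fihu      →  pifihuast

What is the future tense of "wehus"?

wegwohve and siwebwe both end in -e yet inflect differently (wegwohveal, rasiwebwe), so the final letter is not what conditions the rule; the first letter is.
"wehus" begins with w-. The stems beginning with w- (wiku → wikual, wegwohve → wegwohveal) add -al.
So wehus → wehusal.

wehusal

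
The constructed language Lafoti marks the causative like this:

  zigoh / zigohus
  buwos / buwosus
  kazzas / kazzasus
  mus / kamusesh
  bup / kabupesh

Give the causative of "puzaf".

puzafus

"puzaf" has 2 vowels. The stems with 2 vowels (zigoh → zigohus, buwos → buwosus, kazzas → kazzasus) add -us.
So puzaf → puzafus.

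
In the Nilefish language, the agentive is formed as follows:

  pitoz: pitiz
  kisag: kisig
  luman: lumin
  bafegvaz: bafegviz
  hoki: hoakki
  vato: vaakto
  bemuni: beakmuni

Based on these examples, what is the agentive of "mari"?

"mari" ends in a vowel. The stems ending in a vowel (hoki → hoakki, vato → vaakto, bemuni → beakmuni) insert -ak- after the first vowel.
So mari → maakri.

maakri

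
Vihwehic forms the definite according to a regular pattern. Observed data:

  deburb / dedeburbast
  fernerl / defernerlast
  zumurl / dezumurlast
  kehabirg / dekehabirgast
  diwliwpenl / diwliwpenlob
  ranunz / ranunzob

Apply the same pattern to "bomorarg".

debomorargast

fernerl and diwliwpenl both end in -l yet inflect differently (defernerlast, diwliwpenlob), so the final letter is not what conditions the rule; the second-to-last letter is.
"bomorarg" has second-to-last letter 'r'. The stems whose second-to-last letter is 'r' (deburb → dedeburbast, fernerl → defernerlast, zumurl → dezumurlast) add de- … -ast around the stem.
The other pattern: stems whose second-to-last letter is 'n' add -ob.
So bomorarg → debomorargast.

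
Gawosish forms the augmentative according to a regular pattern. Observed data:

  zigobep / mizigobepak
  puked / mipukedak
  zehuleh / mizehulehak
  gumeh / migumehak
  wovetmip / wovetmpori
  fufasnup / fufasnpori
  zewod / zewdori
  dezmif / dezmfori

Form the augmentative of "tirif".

tirfori

"tirif" has last vowel 'i'. The stems whose last vowel is 'i' (wovetmip → wovetmpori, dezmif → dezmfori) delete the last vowel and add -ori.
The other pattern: stems whose last vowel is 'e' add mi- … -ak around the stem.
So tirif → tirfori.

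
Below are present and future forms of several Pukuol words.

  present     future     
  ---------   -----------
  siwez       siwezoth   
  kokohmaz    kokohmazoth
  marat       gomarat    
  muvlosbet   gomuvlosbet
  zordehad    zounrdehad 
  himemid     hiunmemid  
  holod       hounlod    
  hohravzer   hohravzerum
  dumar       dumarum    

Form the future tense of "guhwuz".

guhwuzoth

kokohmaz and marat both have last vowel 'a' yet inflect differently (kokohmazoth, gomarat), so the last vowel is not what conditions the rule; the final letter is.
"guhwuz" ends in -z. The stems ending in -z (siwez → siwezoth, kokohmaz → kokohmazoth) add -oth.
The other patterns: stems ending in -t add the prefix go-; stems ending in -d insert -un- after the first vowel; stems ending in -r add -um.
So guhwuz → guhwuzoth.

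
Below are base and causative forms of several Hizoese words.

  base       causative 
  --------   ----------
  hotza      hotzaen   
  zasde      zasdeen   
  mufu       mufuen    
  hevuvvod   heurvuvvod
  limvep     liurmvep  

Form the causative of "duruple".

zasde and limvep both have last vowel 'e' yet inflect differently (zasdeen, liurmvep), so the last vowel is not what conditions the rule; whether the stem ends in a vowel or a consonant is.
"duruple" ends in a vowel. The stems ending in a vowel (hotza → hotzaen, zasde → zasdeen, mufu → mufuen) add -en.
So duruple → durupleen.

durupleen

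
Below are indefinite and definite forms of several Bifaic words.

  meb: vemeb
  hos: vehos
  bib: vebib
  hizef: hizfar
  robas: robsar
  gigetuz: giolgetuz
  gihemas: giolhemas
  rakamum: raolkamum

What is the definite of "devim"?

devmar

"devim" has 2 vowels. The stems with 2 vowels (hizef → hizfar, robas → robsar) delete the last vowel and add -ar.
The other patterns: stems with 1 vowel add the prefix ve-; stems with 3 vowels insert -ol- after the first vowel.
So devim → devmar.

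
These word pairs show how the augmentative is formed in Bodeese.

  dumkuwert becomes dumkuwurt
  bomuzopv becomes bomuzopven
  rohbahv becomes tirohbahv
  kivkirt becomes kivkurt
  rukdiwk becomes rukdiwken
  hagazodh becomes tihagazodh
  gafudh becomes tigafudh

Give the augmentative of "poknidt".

tipoknidt

rohbahv and bomuzopv both end in -v yet inflect differently (tirohbahv, bomuzopven), so the final letter is not what conditions the rule; the second-to-last letter is.
"poknidt" has second-to-last letter 'd'. The stems whose second-to-last letter is 'd' (gafudh → tigafudh, hagazodh → tihagazodh) add the prefix ti-.
The other patterns: stems whose second-to-last letter is 'r' change the last vowel to 'u'; stems whose second-to-last letter is 'p' or 'w' add -en.
So poknidt → tipoknidt.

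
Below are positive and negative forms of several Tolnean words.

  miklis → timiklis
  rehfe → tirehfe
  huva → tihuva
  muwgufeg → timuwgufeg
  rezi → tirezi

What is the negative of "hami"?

Every pair shown (miklis → timiklis, rehfe → tirehfe, huva → tihuva, …) follows the same rule: add the prefix ti-.
So hami → tihami.

tihami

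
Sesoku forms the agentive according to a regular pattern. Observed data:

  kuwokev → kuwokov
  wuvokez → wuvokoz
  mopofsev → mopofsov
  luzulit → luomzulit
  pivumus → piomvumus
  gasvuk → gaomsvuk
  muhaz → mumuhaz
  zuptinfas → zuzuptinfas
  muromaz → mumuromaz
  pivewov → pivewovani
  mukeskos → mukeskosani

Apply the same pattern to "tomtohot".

tomtohotani

wuvokez and muhaz both end in -z yet inflect differently (wuvokoz, mumuhaz), so the final letter is not what conditions the rule; the last vowel is.
"tomtohot" has last vowel 'o'. The stems whose last vowel is 'o' (pivewov → pivewovani, mukeskos → mukeskosani) add -ani.
The other patterns: stems whose last vowel is 'e' change the last vowel to 'o'; stems whose last vowel is 'i' or 'u' insert -om- after the first vowel; stems whose last vowel is 'a' repeat the first consonant+vowel as a prefix.
So tomtohot → tomtohotani.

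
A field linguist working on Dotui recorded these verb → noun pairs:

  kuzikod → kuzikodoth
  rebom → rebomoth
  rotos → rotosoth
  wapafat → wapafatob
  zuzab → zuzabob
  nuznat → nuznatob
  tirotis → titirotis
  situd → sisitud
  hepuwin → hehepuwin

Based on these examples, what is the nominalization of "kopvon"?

"kopvon" has last vowel 'o'. The stems whose last vowel is 'o' (kuzikod → kuzikodoth, rebom → rebomoth, rotos → rotosoth) add -oth.
So kopvon → kopvonoth.

kopvonoth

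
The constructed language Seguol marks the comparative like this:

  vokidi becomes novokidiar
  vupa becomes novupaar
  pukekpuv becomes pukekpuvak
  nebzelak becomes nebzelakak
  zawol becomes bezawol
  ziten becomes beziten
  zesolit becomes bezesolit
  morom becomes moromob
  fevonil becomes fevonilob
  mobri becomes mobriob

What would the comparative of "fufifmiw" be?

"fufifmiw" begins with f-. The one such stem in the data (fevonil → fevonilob) adds -ob, so the same rule applies.
So fufifmiw → fufifmiwob.

fufifmiwob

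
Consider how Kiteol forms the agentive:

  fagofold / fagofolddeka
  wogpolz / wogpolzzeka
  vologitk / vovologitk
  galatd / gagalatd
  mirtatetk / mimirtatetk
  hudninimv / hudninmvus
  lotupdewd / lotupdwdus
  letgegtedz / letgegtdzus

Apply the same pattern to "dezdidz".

fagofold and galatd both end in -d yet inflect differently (fagofolddeka, gagalatd), so the final letter is not what conditions the rule; the second-to-last letter is.
"dezdidz" has second-to-last letter 'd'. The one such stem in the data (letgegtedz → letgegtdzus) deletes the last vowel and adds -us (as do hudninimv, lotupdewd), so the same rule applies.
So dezdidz → dezddzus.

dezddzus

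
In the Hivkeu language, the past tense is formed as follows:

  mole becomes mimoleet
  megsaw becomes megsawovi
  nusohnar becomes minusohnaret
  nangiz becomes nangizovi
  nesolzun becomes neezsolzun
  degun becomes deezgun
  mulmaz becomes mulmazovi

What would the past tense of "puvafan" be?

mulmaz and nusohnar both have last vowel 'a' yet inflect differently (mulmazovi, minusohnaret), so the last vowel is not what conditions the rule; the final letter is.
"puvafan" ends in -n. The stems ending in -n (nesolzun → neezsolzun, degun → deezgun) insert -ez- after the first vowel.
The other patterns: stems ending in -w or -z add -ovi; stems ending in -e or -r add mi- … -et around the stem.
So puvafan → puezvafan.

puezvafan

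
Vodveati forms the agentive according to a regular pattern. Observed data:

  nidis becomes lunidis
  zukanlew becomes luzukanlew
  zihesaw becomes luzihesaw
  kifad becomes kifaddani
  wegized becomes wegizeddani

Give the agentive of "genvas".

lugenvas

zihesaw and kifad both have last vowel 'a' yet inflect differently (luzihesaw, kifaddani), so the last vowel is not what conditions the rule; the final letter is.
"genvas" ends in -s. The one such stem in the data (nidis → lunidis) adds the prefix lu-, so the same rule applies.
So genvas → lugenvas.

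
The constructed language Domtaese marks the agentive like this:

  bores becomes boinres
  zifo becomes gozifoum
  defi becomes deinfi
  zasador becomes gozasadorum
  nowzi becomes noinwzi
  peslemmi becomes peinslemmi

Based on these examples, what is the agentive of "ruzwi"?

ruinzwi

zasador and peslemmi both have 3 vowels yet inflect differently (gozasadorum, peinslemmi), so the number of vowels is not what conditions the rule; the final letter is.
"ruzwi" ends in -i. The stems ending in -i (peslemmi → peinslemmi, nowzi → noinwzi, defi → deinfi) insert -in- after the first vowel.
So ruzwi → ruinzwi.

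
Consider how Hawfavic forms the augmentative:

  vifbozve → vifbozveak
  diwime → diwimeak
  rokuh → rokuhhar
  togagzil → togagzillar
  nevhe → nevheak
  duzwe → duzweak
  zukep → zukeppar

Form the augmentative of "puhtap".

nevhe and zukep both have last vowel 'e' yet inflect differently (nevheak, zukeppar), so the last vowel is not what conditions the rule; the final letter is.
"puhtap" ends in -p. The one such stem in the data (zukep → zukeppar) doubles the final consonant and adds -ar (as do togagzil, rokuh), so the same rule applies.
The other pattern: stems ending in -e add -ak.
So puhtap → puhtappar.

puhtappar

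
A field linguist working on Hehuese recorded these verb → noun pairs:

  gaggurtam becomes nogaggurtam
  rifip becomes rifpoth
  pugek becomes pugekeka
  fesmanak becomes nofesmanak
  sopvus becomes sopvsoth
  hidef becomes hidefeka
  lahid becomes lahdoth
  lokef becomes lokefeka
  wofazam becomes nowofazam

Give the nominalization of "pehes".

pugek and fesmanak both end in -k yet inflect differently (pugekeka, nofesmanak), so the final letter is not what conditions the rule; the last vowel is.
"pehes" has last vowel 'e'. The stems whose last vowel is 'e' (lokef → lokefeka, hidef → hidefeka, pugek → pugekeka) add -eka.
The other patterns: stems whose last vowel is 'a' add the prefix no-; stems whose last vowel is 'i' or 'u' delete the last vowel and add -oth.
So pehes → peheseka.

peheseka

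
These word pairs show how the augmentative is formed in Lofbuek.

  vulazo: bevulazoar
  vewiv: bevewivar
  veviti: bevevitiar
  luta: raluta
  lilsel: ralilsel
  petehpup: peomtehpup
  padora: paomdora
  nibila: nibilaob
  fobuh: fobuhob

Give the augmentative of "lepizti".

luta and padora both end in -a yet inflect differently (raluta, paomdora), so the final letter is not what conditions the rule; the first letter is.
"lepizti" begins with l-. The stems beginning with l- (luta → raluta, lilsel → ralilsel) add the prefix ra-.
The other patterns: stems beginning with v- add be- … -ar around the stem; stems beginning with p- insert -om- after the first vowel; stems beginning with f- or n- add -ob.
So lepizti → ralepizti.

ralepizti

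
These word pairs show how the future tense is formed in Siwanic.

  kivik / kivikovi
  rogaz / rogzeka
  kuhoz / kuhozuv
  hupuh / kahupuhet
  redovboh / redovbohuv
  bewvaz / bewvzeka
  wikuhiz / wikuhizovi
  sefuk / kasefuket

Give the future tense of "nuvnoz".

redovboh and hupuh both end in -h yet inflect differently (redovbohuv, kahupuhet), so the final letter is not what conditions the rule; the last vowel is.
"nuvnoz" has last vowel 'o'. The stems whose last vowel is 'o' (redovboh → redovbohuv, kuhoz → kuhozuv) add -uv.
The other patterns: stems whose last vowel is 'u' add ka- … -et around the stem; stems whose last vowel is 'a' delete the last vowel and add -eka; stems whose last vowel is 'i' add -ovi.
So nuvnoz → nuvnozuv.

nuvnozuv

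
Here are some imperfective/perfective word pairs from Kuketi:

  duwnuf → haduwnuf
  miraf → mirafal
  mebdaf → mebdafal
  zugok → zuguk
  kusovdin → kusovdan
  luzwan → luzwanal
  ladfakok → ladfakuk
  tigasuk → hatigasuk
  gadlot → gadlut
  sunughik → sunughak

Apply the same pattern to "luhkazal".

luhkazalal

zugok and sunughik both end in -k yet inflect differently (zuguk, sunughak), so the final letter is not what conditions the rule; the last vowel is.
"luhkazal" has last vowel 'a'. The stems whose last vowel is 'a' (mebdaf → mebdafal, miraf → mirafal, luzwan → luzwanal) add -al.
The other patterns: stems whose last vowel is 'o' change the last vowel to 'u'; stems whose last vowel is 'i' change the last vowel to 'a'; stems whose last vowel is 'u' add the prefix ha-.
So luhkazal → luhkazalal.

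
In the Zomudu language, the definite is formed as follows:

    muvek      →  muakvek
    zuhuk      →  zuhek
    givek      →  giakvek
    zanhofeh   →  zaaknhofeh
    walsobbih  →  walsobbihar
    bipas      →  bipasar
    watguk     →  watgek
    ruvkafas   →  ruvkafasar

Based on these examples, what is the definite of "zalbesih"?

zalbesihar

watguk and givek both end in -k yet inflect differently (watgek, giakvek), so the final letter is not what conditions the rule; the last vowel is.
"zalbesih" has last vowel 'i'. The one such stem in the data (walsobbih → walsobbihar) adds -ar, so the same rule applies.
The other patterns: stems whose last vowel is 'u' change the last vowel to 'e'; stems whose last vowel is 'e' insert -ak- after the first vowel.
So zalbesih → zalbesihar.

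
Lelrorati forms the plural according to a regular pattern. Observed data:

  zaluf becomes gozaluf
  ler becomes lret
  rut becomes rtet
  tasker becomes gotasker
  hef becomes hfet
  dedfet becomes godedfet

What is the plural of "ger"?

"ger" has 1 vowel. The stems with 1 vowel (ler → lret, rut → rtet, hef → hfet) delete the last vowel and add -et.
The other pattern: stems with 2 vowels add the prefix go-.
So ger → gret.

gret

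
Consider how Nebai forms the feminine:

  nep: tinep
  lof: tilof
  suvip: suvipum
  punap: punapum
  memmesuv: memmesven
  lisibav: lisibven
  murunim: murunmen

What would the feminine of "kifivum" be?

kifivmen

nep and suvip both end in -p yet inflect differently (tinep, suvipum), so the final letter is not what conditions the rule; the number of vowels is.
"kifivum" has 3 vowels. The stems with 3 vowels (memmesuv → memmesven, lisibav → lisibven, murunim → murunmen) delete the last vowel and add -en.
So kifivum → kifivmen.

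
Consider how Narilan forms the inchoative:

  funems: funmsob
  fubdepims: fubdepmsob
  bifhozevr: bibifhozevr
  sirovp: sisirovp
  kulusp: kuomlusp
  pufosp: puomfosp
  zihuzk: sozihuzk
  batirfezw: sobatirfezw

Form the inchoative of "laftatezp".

solaftatezp

sirovp and kulusp both end in -p yet inflect differently (sisirovp, kuomlusp), so the final letter is not what conditions the rule; the second-to-last letter is.
"laftatezp" has second-to-last letter 'z'. The stems whose second-to-last letter is 'z' (zihuzk → sozihuzk, batirfezw → sobatirfezw) add the prefix so-.
So laftatezp → solaftatezp.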